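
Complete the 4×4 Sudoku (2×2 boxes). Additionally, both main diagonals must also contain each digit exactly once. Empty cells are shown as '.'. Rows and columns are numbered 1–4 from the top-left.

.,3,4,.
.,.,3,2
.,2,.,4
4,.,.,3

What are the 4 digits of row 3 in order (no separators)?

3214

r1c4 = 1 (sole candidate).
r2c1 = 1 (sole candidate).
r2c2 = 4 (sole candidate).
r3c1 = 3: row 3 has {2,4}; col 1 has {1,4}; box has {2,4} → only 3 remains.
r3c3 = 1: row 3 has {2,3,4}; col 3 has {3,4}; box has {3,4}; main diagonal has {3,4} → only 1 remains.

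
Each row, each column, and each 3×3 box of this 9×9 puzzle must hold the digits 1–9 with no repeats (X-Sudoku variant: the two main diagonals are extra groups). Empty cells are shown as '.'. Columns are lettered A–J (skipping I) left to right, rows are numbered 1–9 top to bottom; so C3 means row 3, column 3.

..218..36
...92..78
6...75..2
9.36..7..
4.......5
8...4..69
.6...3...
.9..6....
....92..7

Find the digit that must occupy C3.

A1 = 5: row 1 has {1,2,3,6,8}; col 1 has {4,6,8,9}; box has {2,6}; main diagonal has {6,7} → only 5 remains.
F1 = 4: row 1 has {1,2,3,5,6,8}; col 6 has {2,3,5}; box has {1,2,5,7,8,9} → only 4 remains.
G1 = 9: row 1 has {1,2,3,4,5,6,8}; col 7 has {7}; box has {2,3,6,7,8} → only 9 remains.
F2 = 6: row 2 has {2,7,8,9}; col 6 has {2,3,4,5}; box has {1,2,4,5,7,8,9} → only 6 remains.
D3 = 3: row 3 has {2,5,6,7}; col 4 has {1,6,9}; box has {1,2,4,5,6,7,8,9} → only 3 remains.
F6 = 1: row 6 has {4,6,8,9}; col 6 has {2,3,4,5,6}; box has {4,6}; main diagonal has {5,6,7} → only 1 remains.
B1 = 7: row 1 has {1,2,3,4,5,6,8,9}; col 2 has {6,9}; box has {2,5,6} → only 7 remains.
E4 = 5: row 4 has {3,6,7,9}; col 5 has {2,4,6,7,8,9}; box has {1,4,6} → only 5 remains.
F4 = 8: row 4 has {3,5,6,7,9}; col 6 has {1,2,3,4,5,6}; box has {1,4,5,6}; anti-diagonal has {6,7,9} → only 8 remains.
E5 = 3: row 5 has {4,5}; col 5 has {2,4,5,6,7,8,9}; box has {1,4,5,6,8}; main diagonal has {1,5,6,7}; anti-diagonal has {6,7,8,9} → only 3 remains.
D6 = 2: row 6 has {1,4,6,8,9}; col 4 has {1,3,6,9}; box has {1,3,4,5,6,8}; anti-diagonal has {3,6,7,8,9} → only 2 remains.
G6 = 3: row 6 has {1,2,4,6,8,9}; col 7 has {7,9}; box has {5,6,7,9} → only 3 remains.
E7 = 1: row 7 has {3,6}; col 5 has {2,3,4,5,6,7,8,9}; box has {2,3,6,9} → only 1 remains.
J7 = 4: row 7 has {1,3,6}; col 9 has {2,5,6,7,8,9}; box has {7} → only 4 remains.
F8 = 7: row 8 has {6,9}; col 6 has {1,2,3,4,5,6,8}; box has {1,2,3,6,9} → only 7 remains.
A9 = 1: row 9 has {2,7,9}; col 1 has {4,5,6,8,9}; box has {6,9}; anti-diagonal has {2,3,6,7,8,9} → only 1 remains.
A2 = 3: row 2 has {2,6,7,8,9}; col 1 has {1,4,5,6,8,9}; box has {2,5,6,7} → only 3 remains.
B2 = 4: row 2 has {2,3,6,7,8,9}; col 2 has {6,7,9}; box has {2,3,5,6,7}; main diagonal has {1,3,5,6,7} → only 4 remains.
C2 = 1: row 2 has {2,3,4,6,7,8,9}; col 3 has {2,3}; box has {2,3,4,5,6,7} → only 1 remains.
G2 = 5: row 2 has {1,2,3,4,6,7,8,9}; col 7 has {3,7,9}; box has {2,3,6,7,8,9} → only 5 remains.
B3 = 8: row 3 has {2,3,5,6,7}; col 2 has {4,6,7,9}; box has {1,2,3,4,5,6,7} → only 8 remains.
C3 = 9: row 3 has {2,3,5,6,7,8}; col 3 has {1,2,3}; box has {1,2,3,4,5,6,7,8}; main diagonal has {1,3,4,5,6,7} → only 9 remains.

9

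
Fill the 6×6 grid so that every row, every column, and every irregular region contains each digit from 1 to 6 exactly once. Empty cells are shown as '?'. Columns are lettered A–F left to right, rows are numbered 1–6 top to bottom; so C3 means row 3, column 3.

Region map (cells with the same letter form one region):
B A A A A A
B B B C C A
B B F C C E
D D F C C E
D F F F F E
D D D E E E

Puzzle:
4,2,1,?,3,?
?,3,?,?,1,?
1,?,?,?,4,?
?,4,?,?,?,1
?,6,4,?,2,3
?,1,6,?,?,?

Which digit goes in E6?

5

B3 = 5 (sole candidate).
C3 = 3 (sole candidate).
C4 = 5 (sole candidate).
E4 = 6 (sole candidate).
A5 = 5 (sole candidate).
D5 = 1 (sole candidate).
E6 = 5: row 6 has {1,6}; col 5 has {1,2,3,4,6}; region has {1,3} → only 5 remains.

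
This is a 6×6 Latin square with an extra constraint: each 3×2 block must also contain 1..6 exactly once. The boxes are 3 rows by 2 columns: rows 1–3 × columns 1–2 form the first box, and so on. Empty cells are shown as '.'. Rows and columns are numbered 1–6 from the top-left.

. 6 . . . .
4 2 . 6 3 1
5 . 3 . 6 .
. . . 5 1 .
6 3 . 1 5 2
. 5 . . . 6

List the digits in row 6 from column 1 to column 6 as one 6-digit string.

152346

R2C3 = 5: row 2 has {1,2,3,4,6}; col 3 has {3}; box has {3,6} → only 5 remains.
R3C2 = 1: row 3 has {3,5,6}; col 2 has {2,3,5,6}; box has {2,4,5,6} → only 1 remains.
R3C6 = 4: row 3 has {1,3,5,6}; col 6 has {1,2,6}; box has {1,3,6} → only 4 remains.
R4C1 = 2: row 4 has {1,5}; col 1 has {4,5,6}; box has {3,5,6} → only 2 remains.
R4C2 = 4: row 4 has {1,2,5}; col 2 has {1,2,3,5,6}; box has {2,3,5,6} → only 4 remains.
R4C3 = 6: row 4 has {1,2,4,5}; col 3 has {3,5}; box has {1,5} → only 6 remains.
R4C6 = 3: row 4 has {1,2,4,5,6}; col 6 has {1,2,4,6}; box has {1,2,5,6} → only 3 remains.
R5C3 = 4: row 5 has {1,2,3,5,6}; col 3 has {3,5,6}; box has {1,5,6} → only 4 remains.
R6C1 = 1: row 6 has {5,6}; col 1 has {2,4,5,6}; box has {2,3,4,5,6} → only 1 remains.
R6C3 = 2: row 6 has {1,5,6}; col 3 has {3,4,5,6}; box has {1,4,5,6} → only 2 remains.
R6C4 = 3: row 6 has {1,2,5,6}; col 4 has {1,5,6}; box has {1,2,4,5,6} → only 3 remains.
R6C5 = 4: row 6 has {1,2,3,5,6}; col 5 has {1,3,5,6}; box has {1,2,3,5,6} → only 4 remains.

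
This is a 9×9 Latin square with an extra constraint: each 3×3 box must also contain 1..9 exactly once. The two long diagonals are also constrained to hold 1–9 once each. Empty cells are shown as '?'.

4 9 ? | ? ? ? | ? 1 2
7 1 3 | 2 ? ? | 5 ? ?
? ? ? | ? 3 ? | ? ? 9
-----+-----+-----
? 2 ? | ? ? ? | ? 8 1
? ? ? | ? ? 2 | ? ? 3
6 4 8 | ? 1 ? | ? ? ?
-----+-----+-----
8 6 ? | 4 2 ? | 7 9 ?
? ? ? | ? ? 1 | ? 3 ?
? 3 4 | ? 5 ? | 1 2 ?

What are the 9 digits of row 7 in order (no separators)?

r7c6 = 3: row 7 has {2,4,6,7,8,9}; col 6 has {1,2}; box has {1,2,4,5} → only 3 remains.
r7c9 = 5: row 7 has {2,3,4,6,7,8,9}; col 9 has {1,2,3,9}; box has {1,2,3,7,9} → only 5 remains.
r9c1 = 9: row 9 has {1,2,3,4,5}; col 1 has {4,6,7,8}; box has {3,4,6,8}; anti-diagonal has {2} → only 9 remains.
r6c9 = 7: row 6 has {1,4,6,8}; col 9 has {1,2,3,5,9}; box has {1,3,8} → only 7 remains.
r7c3 = 1: row 7 has {2,3,4,5,6,7,8,9}; col 3 has {3,4,8}; box has {3,4,6,8,9}; anti-diagonal has {2,9} → only 1 remains.

861423795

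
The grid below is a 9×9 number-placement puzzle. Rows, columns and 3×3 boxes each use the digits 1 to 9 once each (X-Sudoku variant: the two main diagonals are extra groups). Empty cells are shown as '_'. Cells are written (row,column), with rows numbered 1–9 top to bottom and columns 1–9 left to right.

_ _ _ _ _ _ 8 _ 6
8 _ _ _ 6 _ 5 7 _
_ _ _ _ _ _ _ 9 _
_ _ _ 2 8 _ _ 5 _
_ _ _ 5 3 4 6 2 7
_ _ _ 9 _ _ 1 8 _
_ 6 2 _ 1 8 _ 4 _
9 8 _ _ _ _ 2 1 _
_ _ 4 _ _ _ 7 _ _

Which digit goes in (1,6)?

9

(1,8) = 3: row 1 has {6,8}; col 8 has {1,2,4,5,7,8,9}; box has {5,6,7,8,9} → only 3 remains.
(3,7) = 4: row 3 has {9}; col 7 has {1,2,5,6,7,8}; box has {3,5,6,7,8,9}; anti-diagonal has {2,3,6,7,8,9} → only 4 remains.
(4,6) = 1: row 4 has {2,5,8}; col 6 has {4,8}; box has {2,3,4,5,8,9}; anti-diagonal has {2,3,4,6,7,8,9} → only 1 remains.
(5,1) = 1: row 5 has {2,3,4,5,6,7}; col 1 has {8,9}; box has {} → only 1 remains.
(5,2) = 9: row 5 has {1,2,3,4,5,6,7}; col 2 has {6,8}; box has {1} → only 9 remains.
(5,3) = 8: row 5 has {1,2,3,4,5,6,7,9}; col 3 has {2,4}; box has {1,9} → only 8 remains.
(6,5) = 7: row 6 has {1,8,9}; col 5 has {1,3,6,8}; box has {1,2,3,4,5,8,9} → only 7 remains.
(6,6) = 6: row 6 has {1,7,8,9}; col 6 has {1,4,8}; box has {1,2,3,4,5,7,8,9}; main diagonal has {1,2,3} → only 6 remains.
(7,7) = 9: row 7 has {1,2,4,6,8}; col 7 has {1,2,4,5,6,7,8}; box has {1,2,4,7}; main diagonal has {1,2,3,6} → only 9 remains.
(9,1) = 5: row 9 has {4,7}; col 1 has {1,8,9}; box has {2,4,6,8,9}; anti-diagonal has {1,2,3,4,6,7,8,9} → only 5 remains.
(9,8) = 6: row 9 has {4,5,7}; col 8 has {1,2,3,4,5,7,8,9}; box has {1,2,4,7,9} → only 6 remains.
(9,9) = 8: row 9 has {4,5,6,7}; col 9 has {6,7}; box has {1,2,4,6,7,9}; main diagonal has {1,2,3,6,9} → only 8 remains.
(2,2) = 4: row 2 has {5,6,7,8}; col 2 has {6,8,9}; box has {8}; main diagonal has {1,2,3,6,8,9} → only 4 remains.
(4,7) = 3: row 4 has {1,2,5,8}; col 7 has {1,2,4,5,6,7,8,9}; box has {1,2,5,6,7,8} → only 3 remains.
(6,9) = 4: row 6 has {1,6,7,8,9}; col 9 has {6,7,8}; box has {1,2,3,5,6,7,8} → only 4 remains.
(9,4) = 3: row 9 has {4,5,6,7,8}; col 4 has {2,5,9}; box has {1,8} → only 3 remains.
(1,1) = 7: row 1 has {3,6,8}; col 1 has {1,5,8,9}; box has {4,8}; main diagonal has {1,2,3,4,6,8,9} → only 7 remains.
(2,4) = 1: row 2 has {4,5,6,7,8}; col 4 has {2,3,5,9}; box has {6} → only 1 remains.
(2,9) = 2: row 2 has {1,4,5,6,7,8}; col 9 has {4,6,7,8}; box has {3,4,5,6,7,8,9} → only 2 remains.
(3,3) = 5: row 3 has {4,9}; col 3 has {2,4,8}; box has {4,7,8}; main diagonal has {1,2,3,4,6,7,8,9} → only 5 remains.
(3,5) = 2: row 3 has {4,5,9}; col 5 has {1,3,6,7,8}; box has {1,6} → only 2 remains.
(3,9) = 1: row 3 has {2,4,5,9}; col 9 has {2,4,6,7,8}; box has {2,3,4,5,6,7,8,9} → only 1 remains.
(4,2) = 7: row 4 has {1,2,3,5,8}; col 2 has {4,6,8,9}; box has {1,8,9} → only 7 remains.
(4,3) = 6: row 4 has {1,2,3,5,7,8}; col 3 has {2,4,5,8}; box has {1,7,8,9} → only 6 remains.
(4,9) = 9: row 4 has {1,2,3,5,6,7,8}; col 9 has {1,2,4,6,7,8}; box has {1,2,3,4,5,6,7,8} → only 9 remains.
(6,3) = 3: row 6 has {1,4,6,7,8,9}; col 3 has {2,4,5,6,8}; box has {1,6,7,8,9} → only 3 remains.
(7,1) = 3: row 7 has {1,2,4,6,8,9}; col 1 has {1,5,7,8,9}; box has {2,4,5,6,8,9} → only 3 remains.
(7,4) = 7: row 7 has {1,2,3,4,6,8,9}; col 4 has {1,2,3,5,9}; box has {1,3,8} → only 7 remains.
(7,9) = 5: row 7 has {1,2,3,4,6,7,8,9}; col 9 has {1,2,4,6,7,8,9}; box has {1,2,4,6,7,8,9} → only 5 remains.
(8,3) = 7: row 8 has {1,2,8,9}; col 3 has {2,3,4,5,6,8}; box has {2,3,4,5,6,8,9} → only 7 remains.
(8,6) = 5: row 8 has {1,2,7,8,9}; col 6 has {1,4,6,8}; box has {1,3,7,8} → only 5 remains.
(8,9) = 3: row 8 has {1,2,5,7,8,9}; col 9 has {1,2,4,5,6,7,8,9}; box has {1,2,4,5,6,7,8,9} → only 3 remains.
(9,2) = 1: row 9 has {3,4,5,6,7,8}; col 2 has {4,6,7,8,9}; box has {2,3,4,5,6,7,8,9} → only 1 remains.
(9,5) = 9: row 9 has {1,3,4,5,6,7,8}; col 5 has {1,2,3,6,7,8}; box has {1,3,5,7,8} → only 9 remains.
(9,6) = 2: row 9 has {1,3,4,5,6,7,8,9}; col 6 has {1,4,5,6,8}; box has {1,3,5,7,8,9} → only 2 remains.
(1,2) = 2: row 1 has {3,6,7,8}; col 2 has {1,4,6,7,8,9}; box has {4,5,7,8} → only 2 remains.
(1,4) = 4: row 1 has {2,3,6,7,8}; col 4 has {1,2,3,5,7,9}; box has {1,2,6} → only 4 remains.
(1,5) = 5: row 1 has {2,3,4,6,7,8}; col 5 has {1,2,3,6,7,8,9}; box has {1,2,4,6} → only 5 remains.
(1,6) = 9: row 1 has {2,3,4,5,6,7,8}; col 6 has {1,2,4,5,6,8}; box has {1,2,4,5,6} → only 9 remains.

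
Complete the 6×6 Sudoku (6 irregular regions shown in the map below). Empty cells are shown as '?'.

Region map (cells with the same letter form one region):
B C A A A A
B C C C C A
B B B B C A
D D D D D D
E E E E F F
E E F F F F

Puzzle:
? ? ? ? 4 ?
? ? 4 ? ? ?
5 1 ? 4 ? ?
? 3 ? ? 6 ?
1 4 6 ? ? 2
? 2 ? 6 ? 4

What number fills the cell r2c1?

2

r6c1 = 3: row 6 has {2,4,6}; col 1 has {1,5}; region has {1,2,4,6} → only 3 remains.
r5c4 = 5: row 5 has {1,2,4,6}; col 4 has {4,6}; region has {1,2,3,4,6} → only 5 remains.
r5c5 = 3: row 5 has {1,2,4,5,6}; col 5 has {4,6}; region has {2,4,6} → only 3 remains.
r3c5 = 2: row 3 has {1,4,5}; col 5 has {3,4,6}; region has {4} → only 2 remains.
r3c3 = 3: row 3 has {1,2,4,5}; col 3 has {4,6}; region has {1,4,5} → only 3 remains.
r3c6 = 6: row 3 has {1,2,3,4,5}; col 6 has {2,4}; region has {4} → only 6 remains.
r2c1 = 2: in row 2, 2 can only go here (every other open cell in that row sees a 2).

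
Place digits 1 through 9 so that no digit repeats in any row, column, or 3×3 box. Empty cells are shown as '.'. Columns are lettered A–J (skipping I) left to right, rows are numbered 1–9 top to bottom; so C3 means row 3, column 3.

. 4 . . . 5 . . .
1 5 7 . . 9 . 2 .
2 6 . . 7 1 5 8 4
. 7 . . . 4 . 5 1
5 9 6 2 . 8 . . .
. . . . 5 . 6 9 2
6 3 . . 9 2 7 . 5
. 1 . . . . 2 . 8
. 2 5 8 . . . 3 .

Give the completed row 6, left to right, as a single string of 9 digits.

481753692

G2 = 3 (sole candidate).
J2 = 6 (sole candidate).
D3 = 3 (sole candidate).
G4 = 8 (sole candidate).
G5 = 4 (sole candidate).
H5 = 7 (sole candidate).
J5 = 3 (sole candidate).
B6 = 8: row 6 has {2,5,6,9}; col 2 has {1,2,3,4,5,6,7,9}; box has {5,6,7,9} → only 8 remains.
J9 = 9 (sole candidate).
D1 = 6 (sole candidate).
H1 = 1 (sole candidate).
J1 = 7 (sole candidate).
D2 = 4 (sole candidate).
E2 = 8 (sole candidate).
C3 = 9 (sole candidate).
A4 = 3 (sole candidate).
C4 = 2 (sole candidate).
D4 = 9 (sole candidate).
E4 = 6 (sole candidate).
E5 = 1 (sole candidate).
A6 = 4: row 6 has {2,5,6,8,9}; col 1 has {1,2,3,5,6}; box has {2,3,5,6,7,8,9} → only 4 remains.
C6 = 1: row 6 has {2,4,5,6,8,9}; col 3 has {2,5,6,7,9}; box has {2,3,4,5,6,7,8,9} → only 1 remains.
D6 = 7: row 6 has {1,2,4,5,6,8,9}; col 4 has {2,3,4,6,8,9}; box has {1,2,4,5,6,8,9} → only 7 remains.
F6 = 3: row 6 has {1,2,4,5,6,7,8,9}; col 6 has {1,2,4,5,8,9}; box has {1,2,4,5,6,7,8,9} → only 3 remains.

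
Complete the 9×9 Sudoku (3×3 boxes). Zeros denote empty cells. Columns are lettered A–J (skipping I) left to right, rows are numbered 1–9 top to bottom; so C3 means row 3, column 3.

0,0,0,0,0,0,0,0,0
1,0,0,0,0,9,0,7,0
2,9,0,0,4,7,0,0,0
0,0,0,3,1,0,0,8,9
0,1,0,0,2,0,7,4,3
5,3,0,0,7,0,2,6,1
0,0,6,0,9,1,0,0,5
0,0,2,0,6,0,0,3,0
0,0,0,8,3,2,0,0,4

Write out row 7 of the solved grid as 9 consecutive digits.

346791825

G4 = 5: row 4 has {1,3,8,9}; col 7 has {2,7}; box has {1,2,3,4,6,7,8,9} → only 5 remains.
G7 = 8: row 7 has {1,5,6,9}; col 7 has {2,5,7}; box has {3,4,5} → only 8 remains.
H7 = 2: row 7 has {1,5,6,8,9}; col 8 has {3,4,6,7,8}; box has {3,4,5,8} → only 2 remains.
J8 = 7: row 8 has {2,3,6}; col 9 has {1,3,4,5,9}; box has {2,3,4,5,8} → only 7 remains.
B4 = 2: in row 4, 2 can only go here (every other open cell in that row sees a 2).
A7 = 3: in row 7, 3 can only go here (every other open cell in that row sees a 3).
G8 = 1: in row 8, 1 can only go here (every other open cell in that row sees a 1).
H9 = 9: row 9 has {2,3,4,8}; col 8 has {2,3,4,6,7,8}; box has {1,2,3,4,5,7,8} → only 9 remains.
A9 = 7: row 9 has {2,3,4,8,9}; col 1 has {1,2,3,5}; box has {2,3,6} → only 7 remains.
B9 = 5: row 9 has {2,3,4,7,8,9}; col 2 has {1,2,3,9}; box has {2,3,6,7} → only 5 remains.
C9 = 1: row 9 has {2,3,4,5,7,8,9}; col 3 has {2,6}; box has {2,3,5,6,7} → only 1 remains.
G9 = 6: row 9 has {1,2,3,4,5,7,8,9}; col 7 has {1,2,5,7,8}; box has {1,2,3,4,5,7,8,9} → only 6 remains.
G3 = 3: row 3 has {2,4,7,9}; col 7 has {1,2,5,6,7,8}; box has {7} → only 3 remains.
B7 = 4: row 7 has {1,2,3,5,6,8,9}; col 2 has {1,2,3,5,9}; box has {1,2,3,5,6,7} → only 4 remains.
D7 = 7: row 7 has {1,2,3,4,5,6,8,9}; col 4 has {3,8}; box has {1,2,3,6,8,9} → only 7 remains.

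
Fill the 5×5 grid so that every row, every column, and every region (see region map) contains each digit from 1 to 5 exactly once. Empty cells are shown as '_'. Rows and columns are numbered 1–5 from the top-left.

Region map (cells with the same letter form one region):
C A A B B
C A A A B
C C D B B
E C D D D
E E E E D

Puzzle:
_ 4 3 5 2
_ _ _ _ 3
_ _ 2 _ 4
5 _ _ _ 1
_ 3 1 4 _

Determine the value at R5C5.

5

R1C1 = 1 (sole candidate).
R2C3 = 5 (sole candidate).
R3C1 = 3 (sole candidate).
R3C2 = 5 (sole candidate).
R3C4 = 1 (sole candidate).
R4C2 = 2 (sole candidate).
R4C3 = 4 (sole candidate).
R4C4 = 3 (sole candidate).
R5C1 = 2 (sole candidate).
R5C5 = 5: row 5 has {1,2,3,4}; col 5 has {1,2,3,4}; region has {1,2,3,4} → only 5 remains.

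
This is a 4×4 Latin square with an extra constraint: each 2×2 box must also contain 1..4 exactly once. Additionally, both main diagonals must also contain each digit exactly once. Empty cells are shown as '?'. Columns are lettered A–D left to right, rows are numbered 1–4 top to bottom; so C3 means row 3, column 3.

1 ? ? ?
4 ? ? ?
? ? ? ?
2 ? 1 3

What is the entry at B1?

D1 = 4: row 1 has {1}; col 4 has {3}; box has {}; anti-diagonal has {2} → only 4 remains.
B2 = 2: row 2 has {4}; col 2 has {}; box has {1,4}; main diagonal has {1,3} → only 2 remains.
C2 = 3: row 2 has {2,4}; col 3 has {1}; box has {4}; anti-diagonal has {2,4} → only 3 remains.
D2 = 1: row 2 has {2,3,4}; col 4 has {3,4}; box has {3,4} → only 1 remains.
A3 = 3: row 3 has {}; col 1 has {1,2,4}; box has {2} → only 3 remains.
B3 = 1: row 3 has {3}; col 2 has {2}; box has {2,3}; anti-diagonal has {2,3,4} → only 1 remains.
C3 = 4: row 3 has {1,3}; col 3 has {1,3}; box has {1,3}; main diagonal has {1,2,3} → only 4 remains.
D3 = 2: row 3 has {1,3,4}; col 4 has {1,3,4}; box has {1,3,4} → only 2 remains.
B4 = 4: row 4 has {1,2,3}; col 2 has {1,2}; box has {1,2,3} → only 4 remains.
B1 = 3: row 1 has {1,4}; col 2 has {1,2,4}; box has {1,2,4} → only 3 remains.

3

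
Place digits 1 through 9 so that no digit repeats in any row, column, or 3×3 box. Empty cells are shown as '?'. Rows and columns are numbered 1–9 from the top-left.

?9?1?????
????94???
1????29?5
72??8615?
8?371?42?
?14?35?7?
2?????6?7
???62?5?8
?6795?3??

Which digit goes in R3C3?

R4C3 = 9: row 4 has {1,2,5,6,7,8}; col 3 has {3,4,7}; box has {1,2,3,4,7,8} → only 9 remains.
R4C4 = 4: row 4 has {1,2,5,6,7,8,9}; col 4 has {1,6,7,9}; box has {1,3,5,6,7,8} → only 4 remains.
R4C9 = 3: row 4 has {1,2,4,5,6,7,8,9}; col 9 has {5,7,8}; box has {1,2,4,5,7} → only 3 remains.
R5C2 = 5: row 5 has {1,2,3,4,7,8}; col 2 has {1,2,6,9}; box has {1,2,3,4,7,8,9} → only 5 remains.
R5C6 = 9: row 5 has {1,2,3,4,5,7,8}; col 6 has {2,4,5,6}; box has {1,3,4,5,6,7,8} → only 9 remains.
R5C9 = 6: row 5 has {1,2,3,4,5,7,8,9}; col 9 has {3,5,7,8}; box has {1,2,3,4,5,7} → only 6 remains.
R6C1 = 6: row 6 has {1,3,4,5,7}; col 1 has {1,2,7,8}; box has {1,2,3,4,5,7,8,9} → only 6 remains.
R6C4 = 2: row 6 has {1,3,4,5,6,7}; col 4 has {1,4,6,7,9}; box has {1,3,4,5,6,7,8,9} → only 2 remains.
R6C7 = 8: row 6 has {1,2,3,4,5,6,7}; col 7 has {1,3,4,5,6,9}; box has {1,2,3,4,5,6,7} → only 8 remains.
R6C9 = 9: row 6 has {1,2,3,4,5,6,7,8}; col 9 has {3,5,6,7,8}; box has {1,2,3,4,5,6,7,8} → only 9 remains.
R7C5 = 4: row 7 has {2,6,7}; col 5 has {1,2,3,5,8,9}; box has {2,5,6,9} → only 4 remains.
R8C3 = 1: row 8 has {2,5,6,8}; col 3 has {3,4,7,9}; box has {2,6,7} → only 1 remains.
R9C1 = 4: row 9 has {3,5,6,7,9}; col 1 has {1,2,6,7,8}; box has {1,2,6,7} → only 4 remains.
R9C8 = 1: row 9 has {3,4,5,6,7,9}; col 8 has {2,5,7}; box has {3,5,6,7,8} → only 1 remains.
R9C9 = 2: row 9 has {1,3,4,5,6,7,9}; col 9 has {3,5,6,7,8,9}; box has {1,3,5,6,7,8} → only 2 remains.
R1C9 = 4: row 1 has {1,9}; col 9 has {2,3,5,6,7,8,9}; box has {5,9} → only 4 remains.
R2C9 = 1: row 2 has {4,9}; col 9 has {2,3,4,5,6,7,8,9}; box has {4,5,9} → only 1 remains.
R7C8 = 9: row 7 has {2,4,6,7}; col 8 has {1,2,5,7}; box has {1,2,3,5,6,7,8} → only 9 remains.
R8C2 = 3: row 8 has {1,2,5,6,8}; col 2 has {1,2,5,6,9}; box has {1,2,4,6,7} → only 3 remains.
R8C6 = 7: row 8 has {1,2,3,5,6,8}; col 6 has {2,4,5,6,9}; box has {2,4,5,6,9} → only 7 remains.
R8C8 = 4: row 8 has {1,2,3,5,6,7,8}; col 8 has {1,2,5,7,9}; box has {1,2,3,5,6,7,8,9} → only 4 remains.
R9C6 = 8: row 9 has {1,2,3,4,5,6,7,9}; col 6 has {2,4,5,6,7,9}; box has {2,4,5,6,7,9} → only 8 remains.
R1C6 = 3: row 1 has {1,4,9}; col 6 has {2,4,5,6,7,8,9}; box has {1,2,4,9} → only 3 remains.
R3C4 = 8: row 3 has {1,2,5,9}; col 4 has {1,2,4,6,7,9}; box has {1,2,3,4,9} → only 8 remains.
R7C2 = 8: row 7 has {2,4,6,7,9}; col 2 has {1,2,3,5,6,9}; box has {1,2,3,4,6,7} → only 8 remains.
R7C3 = 5: row 7 has {2,4,6,7,8,9}; col 3 has {1,3,4,7,9}; box has {1,2,3,4,6,7,8} → only 5 remains.
R7C4 = 3: row 7 has {2,4,5,6,7,8,9}; col 4 has {1,2,4,6,7,8,9}; box has {2,4,5,6,7,8,9} → only 3 remains.
R7C6 = 1: row 7 has {2,3,4,5,6,7,8,9}; col 6 has {2,3,4,5,6,7,8,9}; box has {2,3,4,5,6,7,8,9} → only 1 remains.
R8C1 = 9: row 8 has {1,2,3,4,5,6,7,8}; col 1 has {1,2,4,6,7,8}; box has {1,2,3,4,5,6,7,8} → only 9 remains.
R1C1 = 5: row 1 has {1,3,4,9}; col 1 has {1,2,4,6,7,8,9}; box has {1,9} → only 5 remains.
R2C1 = 3: row 2 has {1,4,9}; col 1 has {1,2,4,5,6,7,8,9}; box has {1,5,9} → only 3 remains.
R2C2 = 7: row 2 has {1,3,4,9}; col 2 has {1,2,3,5,6,8,9}; box has {1,3,5,9} → only 7 remains.
R2C4 = 5: row 2 has {1,3,4,7,9}; col 4 has {1,2,3,4,6,7,8,9}; box has {1,2,3,4,8,9} → only 5 remains.
R2C7 = 2: row 2 has {1,3,4,5,7,9}; col 7 has {1,3,4,5,6,8,9}; box has {1,4,5,9} → only 2 remains.
R3C2 = 4: row 3 has {1,2,5,8,9}; col 2 has {1,2,3,5,6,7,8,9}; box has {1,3,5,7,9} → only 4 remains.
R3C3 = 6: row 3 has {1,2,4,5,8,9}; col 3 has {1,3,4,5,7,9}; box has {1,3,4,5,7,9} → only 6 remains.

6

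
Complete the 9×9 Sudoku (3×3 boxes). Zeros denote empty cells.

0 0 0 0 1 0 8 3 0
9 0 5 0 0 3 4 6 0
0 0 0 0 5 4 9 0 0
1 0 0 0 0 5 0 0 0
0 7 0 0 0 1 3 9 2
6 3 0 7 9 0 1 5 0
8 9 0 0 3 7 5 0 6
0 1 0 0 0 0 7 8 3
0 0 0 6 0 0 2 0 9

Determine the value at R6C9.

R4C7 = 6 (sole candidate).
R9C6 = 8 (sole candidate).
R6C6 = 2 (sole candidate).
R8C6 = 9 (sole candidate).
R9C5 = 4 (sole candidate).
R9C8 = 1 (sole candidate).
R1C6 = 6 (sole candidate).
R4C5 = 8 (sole candidate).
R5C4 = 4 (sole candidate).
R5C5 = 6 (sole candidate).
R7C8 = 4 (sole candidate).
R8C5 = 2 (sole candidate).
R9C2 = 5 (sole candidate).
R2C5 = 7 (sole candidate).
R2C9 = 1 (sole candidate).
R3C9 = 7 (sole candidate).
R4C4 = 3 (sole candidate).
R4C8 = 7 (sole candidate).
R4C9 = 4 (sole candidate).
R5C1 = 5 (sole candidate).
R5C3 = 8 (sole candidate).
R6C3 = 4 (sole candidate).
R6C9 = 8: row 6 has {1,2,3,4,5,6,7,9}; col 9 has {1,2,3,4,6,7,9}; box has {1,2,3,4,5,6,7,9} → only 8 remains.

8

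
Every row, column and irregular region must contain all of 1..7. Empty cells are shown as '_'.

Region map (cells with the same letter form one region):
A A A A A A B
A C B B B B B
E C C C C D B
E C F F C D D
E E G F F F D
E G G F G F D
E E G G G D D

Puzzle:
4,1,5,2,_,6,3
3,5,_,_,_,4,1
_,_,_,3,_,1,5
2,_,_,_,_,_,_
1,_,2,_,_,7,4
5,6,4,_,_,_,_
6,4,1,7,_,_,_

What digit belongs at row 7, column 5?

5

row 1, column 5 = 7 (sole candidate).
row 2, column 4 = 6 (sole candidate).
row 2, column 5 = 2 (sole candidate).
row 3, column 1 = 7 (sole candidate).
row 3, column 2 = 2 (sole candidate).
row 3, column 3 = 6 (sole candidate).
row 3, column 5 = 4 (sole candidate).
row 4, column 2 = 7 (sole candidate).
row 4, column 3 = 3 (sole candidate).
row 4, column 5 = 1 (sole candidate).
row 4, column 6 = 5 (sole candidate).
row 4, column 7 = 6 (sole candidate).
row 5, column 2 = 3 (sole candidate).
row 5, column 4 = 5 (sole candidate).
row 5, column 5 = 6 (sole candidate).
row 6, column 4 = 1 (sole candidate).
row 6, column 5 = 3 (sole candidate).
row 6, column 6 = 2 (sole candidate).
row 6, column 7 = 7 (sole candidate).
row 7, column 5 = 5: row 7 has {1,4,6,7}; col 5 has {1,2,3,4,6,7}; region has {1,2,3,4,6,7} → only 5 remains.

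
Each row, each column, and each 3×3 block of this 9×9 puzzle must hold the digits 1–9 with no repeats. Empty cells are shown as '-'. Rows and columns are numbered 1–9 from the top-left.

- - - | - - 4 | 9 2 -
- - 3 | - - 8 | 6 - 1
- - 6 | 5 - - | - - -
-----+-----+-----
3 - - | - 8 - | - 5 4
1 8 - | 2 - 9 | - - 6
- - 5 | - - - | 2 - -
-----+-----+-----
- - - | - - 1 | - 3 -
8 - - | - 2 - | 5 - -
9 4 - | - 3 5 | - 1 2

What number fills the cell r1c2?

r5c8 = 7 (sole candidate).
r9c3 = 7 (sole candidate).
r9c7 = 8 (sole candidate).
r2c8 = 4 (sole candidate).
r3c8 = 8 (sole candidate).
r4c7 = 1 (sole candidate).
r5c3 = 4 (sole candidate).
r5c5 = 5 (sole candidate).
r5c7 = 3 (sole candidate).
r6c8 = 9 (sole candidate).
r6c9 = 8 (sole candidate).
r7c3 = 2 (sole candidate).
r8c3 = 1 (sole candidate).
r8c8 = 6 (sole candidate).
r9c4 = 6 (sole candidate).
r1c3 = 8 (sole candidate).
r3c7 = 7 (sole candidate).
r3c9 = 3 (sole candidate).
r4c3 = 9 (sole candidate).
r4c4 = 7 (sole candidate).
r4c6 = 6 (sole candidate).
r6c6 = 3 (sole candidate).
r7c7 = 4 (sole candidate).
r8c2 = 3 (sole candidate).
r8c6 = 7 (sole candidate).
r8c9 = 9 (sole candidate).
r1c9 = 5 (sole candidate).
r2c4 = 9 (sole candidate).
r2c5 = 7 (sole candidate).
r3c5 = 1 (sole candidate).
r3c6 = 2 (sole candidate).
r4c2 = 2 (sole candidate).
r6c5 = 4 (sole candidate).
r7c4 = 8 (sole candidate).
r7c5 = 9 (sole candidate).
r7c9 = 7 (sole candidate).
r8c4 = 4 (sole candidate).
r1c1 = 7 (sole candidate).
r1c2 = 1: row 1 has {2,4,5,7,8,9}; col 2 has {2,3,4,8}; box has {3,6,7,8} → only 1 remains.

1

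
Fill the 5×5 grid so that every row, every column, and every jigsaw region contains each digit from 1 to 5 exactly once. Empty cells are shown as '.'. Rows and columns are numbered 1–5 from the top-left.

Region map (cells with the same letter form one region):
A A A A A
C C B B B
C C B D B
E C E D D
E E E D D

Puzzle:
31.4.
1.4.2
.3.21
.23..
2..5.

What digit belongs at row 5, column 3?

row 1, column 5 = 5 (sole candidate).
row 2, column 2 = 5 (sole candidate).
row 2, column 4 = 3 (sole candidate).
row 3, column 1 = 4 (sole candidate).
row 3, column 3 = 5 (sole candidate).
row 4, column 1 = 5 (sole candidate).
row 4, column 4 = 1 (sole candidate).
row 4, column 5 = 4 (sole candidate).
row 5, column 2 = 4 (sole candidate).
row 5, column 3 = 1: row 5 has {2,4,5}; col 3 has {3,4,5}; region has {2,3,4,5} → only 1 remains.

1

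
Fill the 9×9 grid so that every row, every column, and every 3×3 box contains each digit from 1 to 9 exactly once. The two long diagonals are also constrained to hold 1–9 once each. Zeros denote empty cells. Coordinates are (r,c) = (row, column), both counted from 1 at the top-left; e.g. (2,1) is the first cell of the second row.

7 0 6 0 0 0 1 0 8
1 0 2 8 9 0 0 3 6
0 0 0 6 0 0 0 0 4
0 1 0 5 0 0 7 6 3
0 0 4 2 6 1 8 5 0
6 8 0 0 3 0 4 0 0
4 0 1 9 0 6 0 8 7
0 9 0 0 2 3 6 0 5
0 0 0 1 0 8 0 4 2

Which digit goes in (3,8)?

(2,2) = 4: row 2 has {1,2,3,6,8,9}; col 2 has {1,8,9}; box has {1,2,6,7}; main diagonal has {2,5,6,7} → only 4 remains.
(2,7) = 5: row 2 has {1,2,3,4,6,8,9}; col 7 has {1,4,6,7,8}; box has {1,3,4,6,8} → only 5 remains.
(3,7) = 2: row 3 has {4,6}; col 7 has {1,4,5,6,7,8}; box has {1,3,4,5,6,8}; anti-diagonal has {1,3,6,8,9} → only 2 remains.
(4,3) = 9: row 4 has {1,3,5,6,7}; col 3 has {1,2,4,6}; box has {1,4,6,8} → only 9 remains.
(4,6) = 4: row 4 has {1,3,5,6,7,9}; col 6 has {1,3,6,8}; box has {1,2,3,5,6}; anti-diagonal has {1,2,3,6,8,9} → only 4 remains.
(5,1) = 3: row 5 has {1,2,4,5,6,8}; col 1 has {1,4,6,7}; box has {1,4,6,8,9} → only 3 remains.
(5,2) = 7: row 5 has {1,2,3,4,5,6,8}; col 2 has {1,4,8,9}; box has {1,3,4,6,8,9} → only 7 remains.
(5,9) = 9: row 5 has {1,2,3,4,5,6,7,8}; col 9 has {2,3,4,5,6,7,8}; box has {3,4,5,6,7,8} → only 9 remains.
(6,3) = 5: row 6 has {3,4,6,8}; col 3 has {1,2,4,6,9}; box has {1,3,4,6,7,8,9} → only 5 remains.
(6,4) = 7: row 6 has {3,4,5,6,8}; col 4 has {1,2,5,6,8,9}; box has {1,2,3,4,5,6}; anti-diagonal has {1,2,3,4,6,8,9} → only 7 remains.
(6,6) = 9: row 6 has {3,4,5,6,7,8}; col 6 has {1,3,4,6,8}; box has {1,2,3,4,5,6,7}; main diagonal has {2,4,5,6,7} → only 9 remains.
(6,9) = 1: row 6 has {3,4,5,6,7,8,9}; col 9 has {2,3,4,5,6,7,8,9}; box has {3,4,5,6,7,8,9} → only 1 remains.
(7,5) = 5: row 7 has {1,4,6,7,8,9}; col 5 has {2,3,6,9}; box has {1,2,3,6,8,9} → only 5 remains.
(7,7) = 3: row 7 has {1,4,5,6,7,8,9}; col 7 has {1,2,4,5,6,7,8}; box has {2,4,5,6,7,8}; main diagonal has {2,4,5,6,7,9} → only 3 remains.
(8,1) = 8: row 8 has {2,3,5,6,9}; col 1 has {1,3,4,6,7}; box has {1,4,9} → only 8 remains.
(8,3) = 7: row 8 has {2,3,5,6,8,9}; col 3 has {1,2,4,5,6,9}; box has {1,4,8,9} → only 7 remains.
(8,4) = 4: row 8 has {2,3,5,6,7,8,9}; col 4 has {1,2,5,6,7,8,9}; box has {1,2,3,5,6,8,9} → only 4 remains.
(8,8) = 1: row 8 has {2,3,4,5,6,7,8,9}; col 8 has {3,4,5,6,8}; box has {2,3,4,5,6,7,8}; main diagonal has {2,3,4,5,6,7,9} → only 1 remains.
(9,1) = 5: row 9 has {1,2,4,8}; col 1 has {1,3,4,6,7,8}; box has {1,4,7,8,9}; anti-diagonal has {1,2,3,4,6,7,8,9} → only 5 remains.
(9,3) = 3: row 9 has {1,2,4,5,8}; col 3 has {1,2,4,5,6,7,9}; box has {1,4,5,7,8,9} → only 3 remains.
(9,5) = 7: row 9 has {1,2,3,4,5,8}; col 5 has {2,3,5,6,9}; box has {1,2,3,4,5,6,8,9} → only 7 remains.
(9,7) = 9: row 9 has {1,2,3,4,5,7,8}; col 7 has {1,2,3,4,5,6,7,8}; box has {1,2,3,4,5,6,7,8} → only 9 remains.
(1,4) = 3: row 1 has {1,6,7,8}; col 4 has {1,2,4,5,6,7,8,9}; box has {6,8,9} → only 3 remains.
(1,5) = 4: row 1 has {1,3,6,7,8}; col 5 has {2,3,5,6,7,9}; box has {3,6,8,9} → only 4 remains.
(1,8) = 9: row 1 has {1,3,4,6,7,8}; col 8 has {1,3,4,5,6,8}; box has {1,2,3,4,5,6,8} → only 9 remains.
(2,6) = 7: row 2 has {1,2,3,4,5,6,8,9}; col 6 has {1,3,4,6,8,9}; box has {3,4,6,8,9} → only 7 remains.
(3,1) = 9: row 3 has {2,4,6}; col 1 has {1,3,4,5,6,7,8}; box has {1,2,4,6,7} → only 9 remains.
(3,3) = 8: row 3 has {2,4,6,9}; col 3 has {1,2,3,4,5,6,7,9}; box has {1,2,4,6,7,9}; main diagonal has {1,2,3,4,5,6,7,9} → only 8 remains.
(3,5) = 1: row 3 has {2,4,6,8,9}; col 5 has {2,3,4,5,6,7,9}; box has {3,4,6,7,8,9} → only 1 remains.
(3,6) = 5: row 3 has {1,2,4,6,8,9}; col 6 has {1,3,4,6,7,8,9}; box has {1,3,4,6,7,8,9} → only 5 remains.
(3,8) = 7: row 3 has {1,2,4,5,6,8,9}; col 8 has {1,3,4,5,6,8,9}; box has {1,2,3,4,5,6,8,9} → only 7 remains.

7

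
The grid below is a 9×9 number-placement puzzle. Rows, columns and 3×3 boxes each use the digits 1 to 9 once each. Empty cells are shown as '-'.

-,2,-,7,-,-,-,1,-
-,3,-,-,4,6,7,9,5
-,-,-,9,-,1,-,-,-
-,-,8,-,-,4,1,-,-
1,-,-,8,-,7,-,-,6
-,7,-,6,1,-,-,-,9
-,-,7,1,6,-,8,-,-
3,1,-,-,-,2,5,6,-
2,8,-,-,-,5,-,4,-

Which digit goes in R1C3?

R2C1 = 8: row 2 has {3,4,5,6,7,9}; col 1 has {1,2,3}; box has {2,3} → only 8 remains.
R2C3 = 1: row 2 has {3,4,5,6,7,8,9}; col 3 has {7,8}; box has {2,3,8} → only 1 remains.
R2C4 = 2: row 2 has {1,3,4,5,6,7,8,9}; col 4 has {1,6,7,8,9}; box has {1,4,6,7,9} → only 2 remains.
R6C6 = 3: row 6 has {1,6,7,9}; col 6 has {1,2,4,5,6,7}; box has {1,4,6,7,8} → only 3 remains.
R7C6 = 9: row 7 has {1,6,7,8}; col 6 has {1,2,3,4,5,6,7}; box has {1,2,5,6} → only 9 remains.
R8C4 = 4: row 8 has {1,2,3,5,6}; col 4 has {1,2,6,7,8,9}; box has {1,2,5,6,9} → only 4 remains.
R8C9 = 7: row 8 has {1,2,3,4,5,6}; col 9 has {5,6,9}; box has {4,5,6,8} → only 7 remains.
R9C4 = 3: row 9 has {2,4,5,8}; col 4 has {1,2,4,6,7,8,9}; box has {1,2,4,5,6,9} → only 3 remains.
R9C5 = 7: row 9 has {2,3,4,5,8}; col 5 has {1,4,6}; box has {1,2,3,4,5,6,9} → only 7 remains.
R9C7 = 9: row 9 has {2,3,4,5,7,8}; col 7 has {1,5,7,8}; box has {4,5,6,7,8} → only 9 remains.
R9C9 = 1: row 9 has {2,3,4,5,7,8,9}; col 9 has {5,6,7,9}; box has {4,5,6,7,8,9} → only 1 remains.
R1C6 = 8: row 1 has {1,2,7}; col 6 has {1,2,3,4,5,6,7,9}; box has {1,2,4,6,7,9} → only 8 remains.
R4C4 = 5: row 4 has {1,4,8}; col 4 has {1,2,3,4,6,7,8,9}; box has {1,3,4,6,7,8} → only 5 remains.
R8C3 = 9: row 8 has {1,2,3,4,5,6,7}; col 3 has {1,7,8}; box has {1,2,3,7,8} → only 9 remains.
R8C5 = 8: row 8 has {1,2,3,4,5,6,7,9}; col 5 has {1,4,6,7}; box has {1,2,3,4,5,6,7,9} → only 8 remains.
R9C3 = 6: row 9 has {1,2,3,4,5,7,8,9}; col 3 has {1,7,8,9}; box has {1,2,3,7,8,9} → only 6 remains.
R1C1 = 9: in row 1, 9 can only go here (every other open cell in that row sees a 9).
R4C1 = 6: row 4 has {1,4,5,8}; col 1 has {1,2,3,8,9}; box has {1,7,8} → only 6 remains.
R4C2 = 9: row 4 has {1,4,5,6,8}; col 2 has {1,2,3,7,8}; box has {1,6,7,8} → only 9 remains.
R4C5 = 2: row 4 has {1,4,5,6,8,9}; col 5 has {1,4,6,7,8}; box has {1,3,4,5,6,7,8} → only 2 remains.
R4C9 = 3: row 4 has {1,2,4,5,6,8,9}; col 9 has {1,5,6,7,9}; box has {1,6,9} → only 3 remains.
R5C5 = 9: row 5 has {1,6,7,8}; col 5 has {1,2,4,6,7,8}; box has {1,2,3,4,5,6,7,8} → only 9 remains.
R7C9 = 2: row 7 has {1,6,7,8,9}; col 9 has {1,3,5,6,7,9}; box has {1,4,5,6,7,8,9} → only 2 remains.
R1C9 = 4: row 1 has {1,2,7,8,9}; col 9 has {1,2,3,5,6,7,9}; box has {1,5,7,9} → only 4 remains.
R3C9 = 8: row 3 has {1,9}; col 9 has {1,2,3,4,5,6,7,9}; box has {1,4,5,7,9} → only 8 remains.
R4C8 = 7: row 4 has {1,2,3,4,5,6,8,9}; col 8 has {1,4,6,9}; box has {1,3,6,9} → only 7 remains.
R7C8 = 3: row 7 has {1,2,6,7,8,9}; col 8 has {1,4,6,7,9}; box has {1,2,4,5,6,7,8,9} → only 3 remains.
R1C3 = 5: row 1 has {1,2,4,7,8,9}; col 3 has {1,6,7,8,9}; box has {1,2,3,8,9} → only 5 remains.

5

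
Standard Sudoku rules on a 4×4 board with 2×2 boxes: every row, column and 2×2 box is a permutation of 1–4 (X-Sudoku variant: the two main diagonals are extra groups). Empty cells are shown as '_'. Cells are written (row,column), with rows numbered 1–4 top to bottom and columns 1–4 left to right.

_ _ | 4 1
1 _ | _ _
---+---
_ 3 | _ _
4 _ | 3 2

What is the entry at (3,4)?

(1,1) = 3: row 1 has {1,4}; col 1 has {1,4}; box has {1}; main diagonal has {2} → only 3 remains.
(1,2) = 2: row 1 has {1,3,4}; col 2 has {3}; box has {1,3} → only 2 remains.
(2,2) = 4: row 2 has {1}; col 2 has {2,3}; box has {1,2,3}; main diagonal has {2,3} → only 4 remains.
(2,3) = 2: row 2 has {1,4}; col 3 has {3,4}; box has {1,4}; anti-diagonal has {1,3,4} → only 2 remains.
(2,4) = 3: row 2 has {1,2,4}; col 4 has {1,2}; box has {1,2,4} → only 3 remains.
(3,1) = 2: row 3 has {3}; col 1 has {1,3,4}; box has {3,4} → only 2 remains.
(3,3) = 1: row 3 has {2,3}; col 3 has {2,3,4}; box has {2,3}; main diagonal has {2,3,4} → only 1 remains.
(3,4) = 4: row 3 has {1,2,3}; col 4 has {1,2,3}; box has {1,2,3} → only 4 remains.

4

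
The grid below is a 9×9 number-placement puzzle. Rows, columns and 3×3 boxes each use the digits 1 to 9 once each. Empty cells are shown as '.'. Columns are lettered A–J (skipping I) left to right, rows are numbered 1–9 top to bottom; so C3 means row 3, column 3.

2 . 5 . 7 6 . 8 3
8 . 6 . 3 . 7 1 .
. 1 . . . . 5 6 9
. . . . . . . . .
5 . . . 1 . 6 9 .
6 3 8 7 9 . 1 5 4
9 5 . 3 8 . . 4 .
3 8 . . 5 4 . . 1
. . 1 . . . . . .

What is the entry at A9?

4

G1 = 4: row 1 has {2,3,5,6,7,8}; col 7 has {1,5,6,7}; box has {1,3,5,6,7,8,9} → only 4 remains.
J2 = 2: row 2 has {1,3,6,7,8}; col 9 has {1,3,4,9}; box has {1,3,4,5,6,7,8,9} → only 2 remains.
F6 = 2: row 6 has {1,3,4,5,6,7,8,9}; col 6 has {4,6}; box has {1,7,9} → only 2 remains.
G7 = 2: row 7 has {3,4,5,8,9}; col 7 has {1,4,5,6,7}; box has {1,4} → only 2 remains.
G8 = 9: row 8 has {1,3,4,5,8}; col 7 has {1,2,4,5,6,7}; box has {1,2,4} → only 9 remains.
H8 = 7: row 8 has {1,3,4,5,8,9}; col 8 has {1,4,5,6,8,9}; box has {1,2,4,9} → only 7 remains.
H9 = 3: row 9 has {1}; col 8 has {1,4,5,6,7,8,9}; box has {1,2,4,7,9} → only 3 remains.
B1 = 9: row 1 has {2,3,4,5,6,7,8}; col 2 has {1,3,5,8}; box has {1,2,5,6,8} → only 9 remains.
D1 = 1: row 1 has {2,3,4,5,6,7,8,9}; col 4 has {3,7}; box has {3,6,7} → only 1 remains.
B2 = 4: row 2 has {1,2,3,6,7,8}; col 2 has {1,3,5,8,9}; box has {1,2,5,6,8,9} → only 4 remains.
A3 = 7: row 3 has {1,5,6,9}; col 1 has {2,3,5,6,8,9}; box has {1,2,4,5,6,8,9} → only 7 remains.
C3 = 3: row 3 has {1,5,6,7,9}; col 3 has {1,5,6,8}; box has {1,2,4,5,6,7,8,9} → only 3 remains.
F3 = 8: row 3 has {1,3,5,6,7,9}; col 6 has {2,4,6}; box has {1,3,6,7} → only 8 remains.
H4 = 2: row 4 has {}; col 8 has {1,3,4,5,6,7,8,9}; box has {1,4,5,6,9} → only 2 remains.
F5 = 3: row 5 has {1,5,6,9}; col 6 has {2,4,6,8}; box has {1,2,7,9} → only 3 remains.
C7 = 7: row 7 has {2,3,4,5,8,9}; col 3 has {1,3,5,6,8}; box has {1,3,5,8,9} → only 7 remains.
F7 = 1: row 7 has {2,3,4,5,7,8,9}; col 6 has {2,3,4,6,8}; box has {3,4,5,8} → only 1 remains.
J7 = 6: row 7 has {1,2,3,4,5,7,8,9}; col 9 has {1,2,3,4,9}; box has {1,2,3,4,7,9} → only 6 remains.
C8 = 2: row 8 has {1,3,4,5,7,8,9}; col 3 has {1,3,5,6,7,8}; box has {1,3,5,7,8,9} → only 2 remains.
D8 = 6: row 8 has {1,2,3,4,5,7,8,9}; col 4 has {1,3,7}; box has {1,3,4,5,8} → only 6 remains.
A9 = 4: row 9 has {1,3}; col 1 has {2,3,5,6,7,8,9}; box has {1,2,3,5,7,8,9} → only 4 remains.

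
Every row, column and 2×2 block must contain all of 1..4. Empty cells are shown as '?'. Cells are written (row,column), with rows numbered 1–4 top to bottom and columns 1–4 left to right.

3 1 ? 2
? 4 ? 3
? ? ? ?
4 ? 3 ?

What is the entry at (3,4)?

(1,3) = 4: row 1 has {1,2,3}; col 3 has {3}; box has {2,3} → only 4 remains.
(2,1) = 2: row 2 has {3,4}; col 1 has {3,4}; box has {1,3,4} → only 2 remains.
(2,3) = 1: row 2 has {2,3,4}; col 3 has {3,4}; box has {2,3,4} → only 1 remains.
(3,1) = 1: row 3 has {}; col 1 has {2,3,4}; box has {4} → only 1 remains.
(3,3) = 2: row 3 has {1}; col 3 has {1,3,4}; box has {3} → only 2 remains.
(3,4) = 4: row 3 has {1,2}; col 4 has {2,3}; box has {2,3} → only 4 remains.

4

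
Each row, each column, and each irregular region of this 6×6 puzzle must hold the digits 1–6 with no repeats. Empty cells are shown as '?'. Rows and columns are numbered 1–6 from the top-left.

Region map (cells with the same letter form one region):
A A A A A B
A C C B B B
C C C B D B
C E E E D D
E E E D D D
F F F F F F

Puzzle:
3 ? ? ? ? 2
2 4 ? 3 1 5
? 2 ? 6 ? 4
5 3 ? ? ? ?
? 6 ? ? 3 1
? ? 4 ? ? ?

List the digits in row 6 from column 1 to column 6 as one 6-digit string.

614523

row 2, column 3 = 6 (sole candidate).
row 3, column 1 = 1 (sole candidate).
row 3, column 3 = 3 (sole candidate).
row 3, column 5 = 5 (sole candidate).
row 4, column 6 = 6 (sole candidate).
row 5, column 1 = 4 (sole candidate).
row 5, column 4 = 2 (sole candidate).
row 6, column 1 = 6: row 6 has {4}; col 1 has {1,2,3,4,5}; region has {4} → only 6 remains.
row 6, column 5 = 2: row 6 has {4,6}; col 5 has {1,3,5}; region has {4,6} → only 2 remains.
row 6, column 6 = 3: row 6 has {2,4,6}; col 6 has {1,2,4,5,6}; region has {2,4,6} → only 3 remains.
row 4, column 4 = 1 (sole candidate).
row 4, column 5 = 4 (sole candidate).
row 5, column 3 = 5 (sole candidate).
row 6, column 4 = 5: row 6 has {2,3,4,6}; col 4 has {1,2,3,6}; region has {2,3,4,6} → only 5 remains.
row 1, column 3 = 1 (sole candidate).
row 1, column 4 = 4 (sole candidate).
row 1, column 5 = 6 (sole candidate).
row 4, column 3 = 2 (sole candidate).
row 6, column 2 = 1: row 6 has {2,3,4,5,6}; col 2 has {2,3,4,6}; region has {2,3,4,5,6} → only 1 remains.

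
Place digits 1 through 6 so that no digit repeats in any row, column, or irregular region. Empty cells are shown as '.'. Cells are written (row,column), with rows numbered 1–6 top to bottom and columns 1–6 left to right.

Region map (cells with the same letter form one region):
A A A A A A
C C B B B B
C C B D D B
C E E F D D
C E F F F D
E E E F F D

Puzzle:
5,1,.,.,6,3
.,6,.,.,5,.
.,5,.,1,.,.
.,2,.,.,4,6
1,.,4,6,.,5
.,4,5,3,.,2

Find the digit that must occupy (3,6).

(1,3) = 2 (sole candidate).
(1,4) = 4 (sole candidate).
(2,4) = 2 (sole candidate).
(3,5) = 3 (sole candidate).
(3,6) = 4: row 3 has {1,3,5}; col 6 has {2,3,5,6}; region has {2,5} → only 4 remains.

4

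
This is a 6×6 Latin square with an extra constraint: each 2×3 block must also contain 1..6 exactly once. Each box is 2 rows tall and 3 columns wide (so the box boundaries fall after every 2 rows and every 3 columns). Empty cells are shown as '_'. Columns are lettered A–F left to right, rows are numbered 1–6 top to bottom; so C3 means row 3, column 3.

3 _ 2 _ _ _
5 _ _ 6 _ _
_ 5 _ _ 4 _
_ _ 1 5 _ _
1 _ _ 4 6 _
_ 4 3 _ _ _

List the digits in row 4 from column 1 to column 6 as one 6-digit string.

D1 = 1: row 1 has {2,3}; col 4 has {4,5,6}; box has {6} → only 1 remains.
E1 = 5: row 1 has {1,2,3}; col 5 has {4,6}; box has {1,6} → only 5 remains.
F1 = 4: row 1 has {1,2,3,5}; col 6 has {}; box has {1,5,6} → only 4 remains.
B2 = 1: row 2 has {5,6}; col 2 has {4,5}; box has {2,3,5} → only 1 remains.
C2 = 4: row 2 has {1,5,6}; col 3 has {1,2,3}; box has {1,2,3,5} → only 4 remains.
C3 = 6: row 3 has {4,5}; col 3 has {1,2,3,4}; box has {1,5} → only 6 remains.
B5 = 2: row 5 has {1,4,6}; col 2 has {1,4,5}; box has {1,3,4} → only 2 remains.
C5 = 5: row 5 has {1,2,4,6}; col 3 has {1,2,3,4,6}; box has {1,2,3,4} → only 5 remains.
F5 = 3: row 5 has {1,2,4,5,6}; col 6 has {4}; box has {4,6} → only 3 remains.
A6 = 6: row 6 has {3,4}; col 1 has {1,3,5}; box has {1,2,3,4,5} → only 6 remains.
D6 = 2: row 6 has {3,4,6}; col 4 has {1,4,5,6}; box has {3,4,6} → only 2 remains.
E6 = 1: row 6 has {2,3,4,6}; col 5 has {4,5,6}; box has {2,3,4,6} → only 1 remains.
F6 = 5: row 6 has {1,2,3,4,6}; col 6 has {3,4}; box has {1,2,3,4,6} → only 5 remains.
B1 = 6: row 1 has {1,2,3,4,5}; col 2 has {1,2,4,5}; box has {1,2,3,4,5} → only 6 remains.
F2 = 2: row 2 has {1,4,5,6}; col 6 has {3,4,5}; box has {1,4,5,6} → only 2 remains.
A3 = 2: row 3 has {4,5,6}; col 1 has {1,3,5,6}; box has {1,5,6} → only 2 remains.
D3 = 3: row 3 has {2,4,5,6}; col 4 has {1,2,4,5,6}; box has {4,5} → only 3 remains.
F3 = 1: row 3 has {2,3,4,5,6}; col 6 has {2,3,4,5}; box has {3,4,5} → only 1 remains.
A4 = 4: row 4 has {1,5}; col 1 has {1,2,3,5,6}; box has {1,2,5,6} → only 4 remains.
B4 = 3: row 4 has {1,4,5}; col 2 has {1,2,4,5,6}; box has {1,2,4,5,6} → only 3 remains.
E4 = 2: row 4 has {1,3,4,5}; col 5 has {1,4,5,6}; box has {1,3,4,5} → only 2 remains.
F4 = 6: row 4 has {1,2,3,4,5}; col 6 has {1,2,3,4,5}; box has {1,2,3,4,5} → only 6 remains.

431526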